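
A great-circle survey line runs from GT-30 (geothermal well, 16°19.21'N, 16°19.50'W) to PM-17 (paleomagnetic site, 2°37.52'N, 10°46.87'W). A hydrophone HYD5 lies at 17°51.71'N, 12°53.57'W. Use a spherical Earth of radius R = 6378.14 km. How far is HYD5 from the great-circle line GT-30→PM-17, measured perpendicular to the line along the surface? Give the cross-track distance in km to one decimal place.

402.8 km

GT-30: φ = +16.32017°, λ = -16.32500°
PM-17: φ = +2.62533°, λ = -10.78117°
HYD5: φ = +17.86183°, λ = -12.89283°
δ₁₃ = central angle GT-30→HYD5 = 0.063262 rad  (haversine)
θ₁₃ = bearing GT-30→HYD5 = 64.332°,  θ₁₂ = bearing GT-30→PM-17 = 157.711°
dₓₜ = R·arcsin(sin δ₁₃ · sin(θ₁₃ − θ₁₂)) = 6378.14·arcsin(0.06322·sin(-93.379°)) = -402.790 km
|dₓₜ| = 402.790 km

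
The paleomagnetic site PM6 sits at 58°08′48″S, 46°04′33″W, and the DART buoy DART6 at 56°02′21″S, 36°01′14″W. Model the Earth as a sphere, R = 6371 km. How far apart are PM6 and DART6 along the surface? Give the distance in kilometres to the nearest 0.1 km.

PM6: φ = -58.14667°, λ = -46.07583°
DART6: φ = -56.03917°, λ = -36.02056°
Δφ = 2.1075°,  Δλ = 10.0553°
a = sin²(Δφ/2) + cos φ₁ cos φ₂ sin²(Δλ/2) = 0.002602
c = 2·arcsin(√a) = 0.102072 rad = 5.8483°
d = R·c = 6371 × 0.102072 = 650.3 km

650.3 km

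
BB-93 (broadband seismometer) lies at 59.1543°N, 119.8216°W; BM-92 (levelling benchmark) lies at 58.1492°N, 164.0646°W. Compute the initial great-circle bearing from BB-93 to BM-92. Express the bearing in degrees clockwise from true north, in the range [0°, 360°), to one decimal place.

286.8°

Δλ = -44.2430°
y = sin Δλ · cos φ₂ = -0.368184
x = cos φ₁ sin φ₂ − sin φ₁ cos φ₂ cos Δλ = 0.110954
θ = atan2(y, x) = -73.2296° → 286.7704° (mod 360°)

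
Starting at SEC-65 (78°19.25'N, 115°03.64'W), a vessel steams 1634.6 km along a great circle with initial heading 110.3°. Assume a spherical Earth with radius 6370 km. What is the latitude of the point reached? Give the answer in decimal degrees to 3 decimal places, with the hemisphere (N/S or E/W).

SEC-65: φ = +78.32083°, λ = -115.06067°
δ = d/R = 1634.6/6370 = 0.256609 rad
φ₂ = arcsin(sin φ₁ cos δ + cos φ₁ sin δ cos θ)
   = arcsin(0.97930·0.96726 + 0.20243·0.25380·-0.34694) = 68.34239°
λ₂ = λ₁ + atan2(sin θ sin δ cos φ₁, cos δ − sin φ₁ sin φ₂) = -74.89600°

68.342°N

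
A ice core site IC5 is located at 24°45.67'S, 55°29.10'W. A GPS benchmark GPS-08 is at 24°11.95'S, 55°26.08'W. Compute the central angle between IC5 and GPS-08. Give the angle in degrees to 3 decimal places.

IC5: φ = -24.76117°, λ = -55.48500°
GPS-08: φ = -24.19917°, λ = -55.43467°
Δφ = 0.5620°,  Δλ = 0.0503°
a = sin²(Δφ/2) + cos φ₁ cos φ₂ sin²(Δλ/2) = 0.000024
c = 2·arcsin(√a) = 0.009841 rad = 0.5639°

0.564°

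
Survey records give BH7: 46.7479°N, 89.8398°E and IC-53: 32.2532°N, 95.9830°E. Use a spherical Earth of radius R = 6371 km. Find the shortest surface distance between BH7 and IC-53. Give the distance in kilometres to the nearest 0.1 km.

Δφ = -14.4947°,  Δλ = 6.1432°
a = sin²(Δφ/2) + cos φ₁ cos φ₂ sin²(Δλ/2) = 0.017578
c = 2·arcsin(√a) = 0.265950 rad = 15.2378°
d = R·c = 6371 × 0.265950 = 1694.4 km

1694.4 km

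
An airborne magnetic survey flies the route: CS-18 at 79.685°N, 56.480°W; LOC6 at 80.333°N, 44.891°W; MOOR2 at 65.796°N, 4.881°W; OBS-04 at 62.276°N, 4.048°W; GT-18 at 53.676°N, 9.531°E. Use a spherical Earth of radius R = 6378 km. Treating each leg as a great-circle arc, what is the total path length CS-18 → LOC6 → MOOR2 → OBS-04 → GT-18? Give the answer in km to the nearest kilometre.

CS-18→LOC6: c = 0.036797 rad, d = 234.69 km
LOC6→MOOR2: c = 0.311512 rad, d = 1986.82 km
MOOR2→OBS-04: c = 0.061763 rad, d = 393.92 km
OBS-04→GT-18: c = 0.194970 rad, d = 1243.52 km
Total = 234.69 + 1986.82 + 393.92 + 1243.52 = 3858.96 km

3859 km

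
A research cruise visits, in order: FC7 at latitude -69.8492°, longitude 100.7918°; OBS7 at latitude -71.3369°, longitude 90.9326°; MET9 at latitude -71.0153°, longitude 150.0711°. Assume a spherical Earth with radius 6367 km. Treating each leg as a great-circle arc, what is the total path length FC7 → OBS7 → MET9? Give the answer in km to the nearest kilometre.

2436 km

FC7→OBS7: c = 0.062702 rad, d = 399.22 km
OBS7→MET9: c = 0.319849 rad, d = 2036.48 km
Total = 399.22 + 2036.48 = 2435.70 km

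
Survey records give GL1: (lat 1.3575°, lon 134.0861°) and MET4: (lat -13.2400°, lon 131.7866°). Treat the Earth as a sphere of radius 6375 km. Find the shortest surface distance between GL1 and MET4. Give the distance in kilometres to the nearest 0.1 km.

1643.9 km

Δφ = -14.5975°,  Δλ = -2.2995°
a = sin²(Δφ/2) + cos φ₁ cos φ₂ sin²(Δλ/2) = 0.016532
c = 2·arcsin(√a) = 0.257865 rad = 14.7746°
d = R·c = 6375 × 0.257865 = 1643.9 km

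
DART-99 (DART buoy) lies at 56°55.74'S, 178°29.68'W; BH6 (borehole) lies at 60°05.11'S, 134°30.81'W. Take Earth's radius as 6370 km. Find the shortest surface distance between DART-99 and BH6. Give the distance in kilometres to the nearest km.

DART-99: φ = -56.92900°, λ = -178.49467°
BH6: φ = -60.08517°, λ = -134.51350°
Δφ = -3.1562°,  Δλ = 43.9812°
a = sin²(Δφ/2) + cos φ₁ cos φ₂ sin²(Δλ/2) = 0.038916
c = 2·arcsin(√a) = 0.397149 rad = 22.7550°
d = R·c = 6370 × 0.397149 = 2529.8 km

2530 km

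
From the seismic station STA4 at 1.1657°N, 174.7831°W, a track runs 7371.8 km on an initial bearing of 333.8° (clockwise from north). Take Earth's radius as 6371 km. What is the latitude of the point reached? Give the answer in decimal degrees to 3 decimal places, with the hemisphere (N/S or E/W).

δ = d/R = 7371.8/6371 = 1.157087 rad
φ₂ = arcsin(sin φ₁ cos δ + cos φ₁ sin δ cos θ)
   = arcsin(0.02034·0.40201 + 0.99979·0.91564·0.89726) = 56.05463°
λ₂ = λ₁ + atan2(sin θ sin δ cos φ₁, cos δ − sin φ₁ sin φ₂) = 138.83484°

56.055°N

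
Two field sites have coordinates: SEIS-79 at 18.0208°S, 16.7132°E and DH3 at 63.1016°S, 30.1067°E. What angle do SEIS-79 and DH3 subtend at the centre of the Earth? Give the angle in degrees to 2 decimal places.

46.02°

Δφ = -45.0808°,  Δλ = 13.3935°
a = sin²(Δφ/2) + cos φ₁ cos φ₂ sin²(Δλ/2) = 0.152796
c = 2·arcsin(√a) = 0.803200 rad = 46.0199°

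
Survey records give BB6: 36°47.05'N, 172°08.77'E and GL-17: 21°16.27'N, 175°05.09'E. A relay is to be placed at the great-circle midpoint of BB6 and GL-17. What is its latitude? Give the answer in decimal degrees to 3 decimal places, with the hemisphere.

BB6: φ = +36.78417°, λ = +172.14617°
GL-17: φ = +21.27117°, λ = +175.08483°
Bx = cos φ₂ cos Δλ = 0.930648,  By = cos φ₂ sin Δλ = 0.047774
φₘ = atan2(sin φ₁ + sin φ₂, √((cos φ₁ + Bx)² + By²)) = 29.03562°
λₘ = λ₁ + atan2(By, cos φ₁ + Bx) = 173.72659°

29.036°N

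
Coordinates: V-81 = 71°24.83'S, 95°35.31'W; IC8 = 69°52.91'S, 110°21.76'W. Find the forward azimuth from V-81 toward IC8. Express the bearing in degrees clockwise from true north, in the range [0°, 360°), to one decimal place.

280.3°

V-81: φ = -71.41383°, λ = -95.58850°
IC8: φ = -69.88183°, λ = -110.36267°
Δλ = -14.7742°
y = sin Δλ · cos φ₂ = -0.087713
x = cos φ₁ sin φ₂ − sin φ₁ cos φ₂ cos Δλ = 0.015957
θ = atan2(y, x) = -79.6896° → 280.3104° (mod 360°)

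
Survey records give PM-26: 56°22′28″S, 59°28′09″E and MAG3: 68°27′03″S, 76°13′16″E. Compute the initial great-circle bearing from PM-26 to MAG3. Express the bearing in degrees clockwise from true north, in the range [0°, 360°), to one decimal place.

154.5°

PM-26: φ = -56.37444°, λ = +59.46917°
MAG3: φ = -68.45083°, λ = +76.22111°
Δλ = 16.7519°
y = sin Δλ · cos φ₂ = 0.105866
x = cos φ₁ sin φ₂ − sin φ₁ cos φ₂ cos Δλ = -0.222195
θ = atan2(y, x) = 154.5242° → 154.5242° (mod 360°)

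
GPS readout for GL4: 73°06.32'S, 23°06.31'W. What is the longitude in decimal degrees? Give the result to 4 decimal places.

23° + 6.31′/60 = 23 + 0.10517 = 23.1052°

23.1052°W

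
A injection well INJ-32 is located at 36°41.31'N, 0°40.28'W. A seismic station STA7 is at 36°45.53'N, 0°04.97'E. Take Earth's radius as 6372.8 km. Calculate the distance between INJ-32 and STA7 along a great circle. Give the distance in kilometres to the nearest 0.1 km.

INJ-32: φ = +36.68850°, λ = -0.67133°
STA7: φ = +36.75883°, λ = +0.08283°
Δφ = 0.0703°,  Δλ = 0.7542°
a = sin²(Δφ/2) + cos φ₁ cos φ₂ sin²(Δλ/2) = 0.000028
c = 2·arcsin(√a) = 0.010621 rad = 0.6086°
d = R·c = 6372.8 × 0.010621 = 67.7 km

67.7 km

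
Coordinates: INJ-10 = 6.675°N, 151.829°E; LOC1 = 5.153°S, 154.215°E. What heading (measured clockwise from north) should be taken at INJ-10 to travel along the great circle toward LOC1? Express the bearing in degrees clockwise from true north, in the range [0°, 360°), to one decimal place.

168.6°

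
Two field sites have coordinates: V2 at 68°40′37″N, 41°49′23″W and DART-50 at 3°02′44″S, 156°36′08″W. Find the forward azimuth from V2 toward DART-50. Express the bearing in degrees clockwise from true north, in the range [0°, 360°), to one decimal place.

V2: φ = +68.67694°, λ = -41.82306°
DART-50: φ = -3.04556°, λ = -156.60222°
Δλ = -114.7792°
y = sin Δλ · cos φ₂ = -0.906648
x = cos φ₁ sin φ₂ − sin φ₁ cos φ₂ cos Δλ = 0.370560
θ = atan2(y, x) = -67.7694° → 292.2306° (mod 360°)

292.2°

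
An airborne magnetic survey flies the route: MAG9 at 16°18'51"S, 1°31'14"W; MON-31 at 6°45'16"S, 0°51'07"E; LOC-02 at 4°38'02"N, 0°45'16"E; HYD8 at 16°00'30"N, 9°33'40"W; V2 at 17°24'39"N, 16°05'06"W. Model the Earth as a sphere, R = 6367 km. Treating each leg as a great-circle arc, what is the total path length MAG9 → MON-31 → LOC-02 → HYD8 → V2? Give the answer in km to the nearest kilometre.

4763 km

MAG9: φ = -16.31417°, λ = -1.52056°
MON-31: φ = -6.75444°, λ = +0.85194°
LOC-02: φ = +4.63389°, λ = +0.75444°
HYD8: φ = +16.00833°, λ = -9.56111°
V2: φ = +17.41083°, λ = -16.08500°
MAG9→MON-31: c = 0.171698 rad, d = 1093.20 km
MON-31→LOC-02: c = 0.198771 rad, d = 1265.58 km
LOC-02→HYD8: c = 0.265836 rad, d = 1692.58 km
HYD8→V2: c = 0.111761 rad, d = 711.58 km
Total = 1093.20 + 1265.58 + 1692.58 + 711.58 = 4762.93 km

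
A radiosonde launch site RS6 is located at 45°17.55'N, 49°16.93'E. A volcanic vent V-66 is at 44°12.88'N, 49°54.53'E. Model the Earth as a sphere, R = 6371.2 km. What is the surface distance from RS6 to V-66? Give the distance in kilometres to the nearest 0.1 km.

129.7 km

RS6: φ = +45.29250°, λ = +49.28217°
V-66: φ = +44.21467°, λ = +49.90883°
Δφ = -1.0778°,  Δλ = 0.6267°
a = sin²(Δφ/2) + cos φ₁ cos φ₂ sin²(Δλ/2) = 0.000104
c = 2·arcsin(√a) = 0.020352 rad = 1.1661°
d = R·c = 6371.2 × 0.020352 = 129.7 km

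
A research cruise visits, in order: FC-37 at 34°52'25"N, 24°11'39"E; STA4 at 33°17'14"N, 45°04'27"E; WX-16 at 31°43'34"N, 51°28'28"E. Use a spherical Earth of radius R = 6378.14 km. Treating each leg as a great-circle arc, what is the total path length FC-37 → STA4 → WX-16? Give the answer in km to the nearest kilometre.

2555 km

FC-37: φ = +34.87361°, λ = +24.19417°
STA4: φ = +33.28722°, λ = +45.07417°
WX-16: φ = +31.72611°, λ = +51.47444°
FC-37→STA4: c = 0.302553 rad, d = 1929.73 km
STA4→WX-16: c = 0.098046 rad, d = 625.35 km
Total = 1929.73 + 625.35 = 2555.08 km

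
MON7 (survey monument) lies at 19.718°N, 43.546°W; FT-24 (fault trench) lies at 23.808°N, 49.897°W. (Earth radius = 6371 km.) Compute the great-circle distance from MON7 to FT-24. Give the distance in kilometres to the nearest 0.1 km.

797.9 km

Δφ = 4.0900°,  Δλ = -6.3510°
a = sin²(Δφ/2) + cos φ₁ cos φ₂ sin²(Δλ/2) = 0.003916
c = 2·arcsin(√a) = 0.125241 rad = 7.1758°
d = R·c = 6371 × 0.125241 = 797.9 km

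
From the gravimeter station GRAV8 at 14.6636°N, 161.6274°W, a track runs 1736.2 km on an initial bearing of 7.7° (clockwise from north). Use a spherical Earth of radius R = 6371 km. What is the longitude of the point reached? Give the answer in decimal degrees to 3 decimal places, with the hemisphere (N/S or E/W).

δ = d/R = 1736.2/6371 = 0.272516 rad
φ₂ = arcsin(sin φ₁ cos δ + cos φ₁ sin δ cos θ)
   = arcsin(0.25314·0.96310 + 0.96743·0.26916·0.99098) = 30.12197°
λ₂ = λ₁ + atan2(sin θ sin δ cos φ₁, cos δ − sin φ₁ sin φ₂) = -159.23785°

159.238°W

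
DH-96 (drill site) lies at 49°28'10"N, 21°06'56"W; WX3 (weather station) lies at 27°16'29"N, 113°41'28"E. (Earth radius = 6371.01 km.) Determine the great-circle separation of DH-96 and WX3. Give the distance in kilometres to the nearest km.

10382 km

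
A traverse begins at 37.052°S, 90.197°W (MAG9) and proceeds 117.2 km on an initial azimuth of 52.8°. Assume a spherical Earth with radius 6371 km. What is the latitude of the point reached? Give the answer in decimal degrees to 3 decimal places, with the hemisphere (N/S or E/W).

36.410°S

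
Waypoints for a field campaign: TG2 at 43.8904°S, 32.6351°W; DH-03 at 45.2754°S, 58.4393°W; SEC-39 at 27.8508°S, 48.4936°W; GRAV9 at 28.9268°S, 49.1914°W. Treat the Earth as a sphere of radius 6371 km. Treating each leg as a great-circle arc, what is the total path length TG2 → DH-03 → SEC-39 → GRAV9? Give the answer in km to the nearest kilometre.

4306 km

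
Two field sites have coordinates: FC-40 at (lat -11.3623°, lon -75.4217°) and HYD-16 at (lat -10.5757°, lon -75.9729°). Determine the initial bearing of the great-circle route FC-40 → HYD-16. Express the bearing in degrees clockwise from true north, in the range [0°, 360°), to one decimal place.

325.4°

Δλ = -0.5512°
y = sin Δλ · cos φ₂ = -0.009457
x = cos φ₁ sin φ₂ − sin φ₁ cos φ₂ cos Δλ = 0.013719
θ = atan2(y, x) = -34.5783° → 325.4217° (mod 360°)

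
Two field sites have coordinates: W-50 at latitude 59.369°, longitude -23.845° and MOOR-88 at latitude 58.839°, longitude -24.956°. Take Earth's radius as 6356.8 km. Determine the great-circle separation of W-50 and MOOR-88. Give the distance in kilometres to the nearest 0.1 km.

Δφ = -0.5300°,  Δλ = -1.1110°
a = sin²(Δφ/2) + cos φ₁ cos φ₂ sin²(Δλ/2) = 0.000046
c = 2·arcsin(√a) = 0.013590 rad = 0.7787°
d = R·c = 6356.8 × 0.013590 = 86.4 km

86.4 km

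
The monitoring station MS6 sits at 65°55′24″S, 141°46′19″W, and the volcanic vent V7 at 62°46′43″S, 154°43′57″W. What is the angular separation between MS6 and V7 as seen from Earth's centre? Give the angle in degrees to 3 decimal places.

6.414°

MS6: φ = -65.92333°, λ = -141.77194°
V7: φ = -62.77861°, λ = -154.73250°
Δφ = 3.1447°,  Δλ = -12.9606°
a = sin²(Δφ/2) + cos φ₁ cos φ₂ sin²(Δλ/2) = 0.003130
c = 2·arcsin(√a) = 0.111950 rad = 6.4143°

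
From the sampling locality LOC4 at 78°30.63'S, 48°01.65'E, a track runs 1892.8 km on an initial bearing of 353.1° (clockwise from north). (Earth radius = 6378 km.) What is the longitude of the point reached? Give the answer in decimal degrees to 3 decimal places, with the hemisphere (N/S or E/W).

LOC4: φ = -78.51050°, λ = +48.02750°
δ = d/R = 1892.8/6378 = 0.296770 rad
φ₂ = arcsin(sin φ₁ cos δ + cos φ₁ sin δ cos θ)
   = arcsin(-0.97996·0.95629 + 0.19919·0.29243·0.99276) = -61.55753°
λ₂ = λ₁ + atan2(sin θ sin δ cos φ₁, cos δ − sin φ₁ sin φ₂) = 43.79730°

43.797°E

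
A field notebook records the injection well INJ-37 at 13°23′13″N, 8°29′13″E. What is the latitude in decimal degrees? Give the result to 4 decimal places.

13° + 23′/60 + 13″/3600 = 13 + 0.38333 + 0.00361 = 13.3869°

13.3869°N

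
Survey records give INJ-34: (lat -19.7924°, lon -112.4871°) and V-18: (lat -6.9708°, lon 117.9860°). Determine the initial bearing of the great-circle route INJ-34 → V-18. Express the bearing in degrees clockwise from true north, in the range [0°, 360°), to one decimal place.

246.8°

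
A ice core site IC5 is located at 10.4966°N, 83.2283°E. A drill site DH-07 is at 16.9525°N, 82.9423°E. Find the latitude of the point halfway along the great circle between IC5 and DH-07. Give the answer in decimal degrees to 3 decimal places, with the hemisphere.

13.725°N

Bx = cos φ₂ cos Δλ = 0.956535,  By = cos φ₂ sin Δλ = -0.004775
φₘ = atan2(sin φ₁ + sin φ₂, √((cos φ₁ + Bx)² + By²)) = 13.72459°
λₘ = λ₁ + atan2(By, cos φ₁ + Bx) = 83.08727°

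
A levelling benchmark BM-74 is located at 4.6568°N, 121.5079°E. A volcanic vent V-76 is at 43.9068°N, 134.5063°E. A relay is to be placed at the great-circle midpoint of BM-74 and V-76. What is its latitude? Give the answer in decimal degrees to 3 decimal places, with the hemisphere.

Bx = cos φ₂ cos Δλ = 0.702008,  By = cos φ₂ sin Δλ = 0.162051
φₘ = atan2(sin φ₁ + sin φ₂, √((cos φ₁ + Bx)² + By²)) = 24.41694°
λₘ = λ₁ + atan2(By, cos φ₁ + Bx) = 126.95722°

24.417°N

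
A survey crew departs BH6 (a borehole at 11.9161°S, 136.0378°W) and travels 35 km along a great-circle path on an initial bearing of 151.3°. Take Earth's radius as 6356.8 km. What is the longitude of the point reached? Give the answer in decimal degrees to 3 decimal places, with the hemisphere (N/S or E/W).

135.883°W

δ = d/R = 35/6356.8 = 0.005506 rad
φ₂ = arcsin(sin φ₁ cos δ + cos φ₁ sin δ cos θ)
   = arcsin(-0.20648·0.99998 + 0.97845·0.00551·-0.87715) = -12.19277°
λ₂ = λ₁ + atan2(sin θ sin δ cos φ₁, cos δ − sin φ₁ sin φ₂) = -135.88281°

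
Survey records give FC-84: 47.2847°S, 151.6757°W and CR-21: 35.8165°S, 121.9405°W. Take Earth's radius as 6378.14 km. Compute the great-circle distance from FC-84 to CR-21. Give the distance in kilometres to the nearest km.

Δφ = 11.4682°,  Δλ = 29.7352°
a = sin²(Δφ/2) + cos φ₁ cos φ₂ sin²(Δλ/2) = 0.046197
c = 2·arcsin(√a) = 0.433252 rad = 24.8235°
d = R·c = 6378.14 × 0.433252 = 2763.3 km

2763 km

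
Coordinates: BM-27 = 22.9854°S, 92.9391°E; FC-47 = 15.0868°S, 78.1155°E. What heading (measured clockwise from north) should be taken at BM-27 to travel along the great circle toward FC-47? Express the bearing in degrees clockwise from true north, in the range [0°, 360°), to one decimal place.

296.8°

Δλ = -14.8236°
y = sin Δλ · cos φ₂ = -0.247026
x = cos φ₁ sin φ₂ − sin φ₁ cos φ₂ cos Δλ = 0.124872
θ = atan2(y, x) = -63.1833° → 296.8167° (mod 360°)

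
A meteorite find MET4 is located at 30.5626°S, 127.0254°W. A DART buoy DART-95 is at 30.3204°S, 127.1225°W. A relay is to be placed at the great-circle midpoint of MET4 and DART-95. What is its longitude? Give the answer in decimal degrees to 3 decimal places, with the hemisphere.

Bx = cos φ₂ cos Δλ = 0.863215,  By = cos φ₂ sin Δλ = -0.001463
φₘ = atan2(sin φ₁ + sin φ₂, √((cos φ₁ + Bx)² + By²)) = -30.44151°
λₘ = λ₁ + atan2(By, cos φ₁ + Bx) = -127.07401°

127.074°W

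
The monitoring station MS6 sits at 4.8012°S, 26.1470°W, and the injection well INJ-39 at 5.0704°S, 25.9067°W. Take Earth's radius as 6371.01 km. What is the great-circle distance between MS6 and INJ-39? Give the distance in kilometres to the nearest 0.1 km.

40.1 km

Δφ = -0.2692°,  Δλ = 0.2403°
a = sin²(Δφ/2) + cos φ₁ cos φ₂ sin²(Δλ/2) = 0.000010
c = 2·arcsin(√a) = 0.006288 rad = 0.3603°
d = R·c = 6371.01 × 0.006288 = 40.1 km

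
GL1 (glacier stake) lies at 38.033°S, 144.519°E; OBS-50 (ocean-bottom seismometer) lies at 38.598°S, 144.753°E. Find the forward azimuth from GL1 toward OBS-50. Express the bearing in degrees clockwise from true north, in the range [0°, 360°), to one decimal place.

162.1°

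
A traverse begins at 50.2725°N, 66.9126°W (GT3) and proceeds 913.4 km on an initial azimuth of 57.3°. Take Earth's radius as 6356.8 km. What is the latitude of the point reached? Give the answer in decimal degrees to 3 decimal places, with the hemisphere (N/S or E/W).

54.156°N

δ = d/R = 913.4/6356.8 = 0.143689 rad
φ₂ = arcsin(sin φ₁ cos δ + cos φ₁ sin δ cos θ)
   = arcsin(0.76909·0.98969 + 0.63914·0.14319·0.54024) = 54.15561°
λ₂ = λ₁ + atan2(sin θ sin δ cos φ₁, cos δ − sin φ₁ sin φ₂) = -55.03763°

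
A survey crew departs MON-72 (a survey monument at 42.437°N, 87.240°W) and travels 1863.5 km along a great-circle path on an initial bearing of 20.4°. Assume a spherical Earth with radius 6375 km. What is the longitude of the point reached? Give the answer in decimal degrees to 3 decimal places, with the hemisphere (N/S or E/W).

76.398°W

δ = d/R = 1863.5/6375 = 0.292314 rad
φ₂ = arcsin(sin φ₁ cos δ + cos φ₁ sin δ cos θ)
   = arcsin(0.67478·0.95758 + 0.73802·0.28817·0.93728) = 57.72451°
λ₂ = λ₁ + atan2(sin θ sin δ cos φ₁, cos δ − sin φ₁ sin φ₂) = -76.39765°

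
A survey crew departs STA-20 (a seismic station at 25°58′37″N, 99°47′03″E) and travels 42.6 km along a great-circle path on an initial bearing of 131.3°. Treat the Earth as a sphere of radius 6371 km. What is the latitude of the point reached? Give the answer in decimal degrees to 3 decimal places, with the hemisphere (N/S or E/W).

25.724°N

STA-20: φ = +25.97694°, λ = +99.78417°
δ = d/R = 42.6/6371 = 0.006687 rad
φ₂ = arcsin(sin φ₁ cos δ + cos φ₁ sin δ cos θ)
   = arcsin(0.43801·0.99998 + 0.89897·0.00669·-0.66000) = 25.72374°
λ₂ = λ₁ + atan2(sin θ sin δ cos φ₁, cos δ − sin φ₁ sin φ₂) = 100.10364°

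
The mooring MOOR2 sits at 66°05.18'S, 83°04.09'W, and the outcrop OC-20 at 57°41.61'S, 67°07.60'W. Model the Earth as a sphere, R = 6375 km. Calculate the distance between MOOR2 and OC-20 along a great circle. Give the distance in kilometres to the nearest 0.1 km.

1246.0 km

MOOR2: φ = -66.08633°, λ = -83.06817°
OC-20: φ = -57.69350°, λ = -67.12667°
Δφ = 8.3928°,  Δλ = 15.9415°
a = sin²(Δφ/2) + cos φ₁ cos φ₂ sin²(Δλ/2) = 0.009520
c = 2·arcsin(√a) = 0.195457 rad = 11.1989°
d = R·c = 6375 × 0.195457 = 1246.0 km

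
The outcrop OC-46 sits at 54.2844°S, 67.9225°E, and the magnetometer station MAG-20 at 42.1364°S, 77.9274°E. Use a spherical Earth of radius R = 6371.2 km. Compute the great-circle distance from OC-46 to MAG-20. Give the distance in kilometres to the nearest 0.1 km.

Δφ = 12.1480°,  Δλ = 10.0049°
a = sin²(Δφ/2) + cos φ₁ cos φ₂ sin²(Δλ/2) = 0.014488
c = 2·arcsin(√a) = 0.241316 rad = 13.8264°
d = R·c = 6371.2 × 0.241316 = 1537.5 km

1537.5 km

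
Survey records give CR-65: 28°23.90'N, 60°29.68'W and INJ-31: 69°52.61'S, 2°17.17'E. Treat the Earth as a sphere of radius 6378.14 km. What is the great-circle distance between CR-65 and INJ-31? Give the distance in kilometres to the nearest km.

12017 km

CR-65: φ = +28.39833°, λ = -60.49467°
INJ-31: φ = -69.87683°, λ = +2.28617°
Δφ = -98.2752°,  Δλ = 62.7808°
a = sin²(Δφ/2) + cos φ₁ cos φ₂ sin²(Δλ/2) = 0.654070
c = 2·arcsin(√a) = 1.884034 rad = 107.9472°
d = R·c = 6378.14 × 1.884034 = 12016.6 km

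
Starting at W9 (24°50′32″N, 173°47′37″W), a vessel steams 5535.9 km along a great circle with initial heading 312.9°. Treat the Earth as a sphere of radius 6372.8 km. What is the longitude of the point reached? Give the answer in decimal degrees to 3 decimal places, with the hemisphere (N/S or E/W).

129.532°E

W9: φ = +24.84222°, λ = -173.79361°
δ = d/R = 5535.9/6372.8 = 0.868676 rad
φ₂ = arcsin(sin φ₁ cos δ + cos φ₁ sin δ cos θ)
   = arcsin(0.42012·0.64584 + 0.90747·0.76347·0.68072) = 47.98358°
λ₂ = λ₁ + atan2(sin θ sin δ cos φ₁, cos δ − sin φ₁ sin φ₂) = 129.53199°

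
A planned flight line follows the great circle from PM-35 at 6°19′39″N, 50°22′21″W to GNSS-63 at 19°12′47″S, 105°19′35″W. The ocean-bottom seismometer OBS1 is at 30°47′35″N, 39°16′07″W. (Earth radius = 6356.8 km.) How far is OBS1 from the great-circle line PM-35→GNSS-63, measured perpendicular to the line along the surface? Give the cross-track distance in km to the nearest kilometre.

1923 km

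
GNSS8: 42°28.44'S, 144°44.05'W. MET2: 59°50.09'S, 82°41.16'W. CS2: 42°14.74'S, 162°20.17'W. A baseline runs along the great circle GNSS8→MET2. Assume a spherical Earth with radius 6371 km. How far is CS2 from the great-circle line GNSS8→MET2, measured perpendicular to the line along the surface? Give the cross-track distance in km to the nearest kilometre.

1136 km

GNSS8: φ = -42.47400°, λ = -144.73417°
MET2: φ = -59.83483°, λ = -82.68600°
CS2: φ = -42.24567°, λ = -162.33617°
δ₁₃ = central angle GNSS8→CS2 = 0.226636 rad  (haversine)
θ₁₃ = bearing GNSS8→CS2 = 265.042°,  θ₁₂ = bearing GNSS8→MET2 = 137.159°
dₓₜ = R·arcsin(sin δ₁₃ · sin(θ₁₃ − θ₁₂)) = 6371·arcsin(0.22470·sin(127.883°)) = 1135.892 km
|dₓₜ| = 1135.892 km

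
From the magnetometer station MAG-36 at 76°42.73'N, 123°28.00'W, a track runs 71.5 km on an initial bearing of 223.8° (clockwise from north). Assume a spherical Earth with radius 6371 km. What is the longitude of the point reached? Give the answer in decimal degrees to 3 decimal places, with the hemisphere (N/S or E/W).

MAG-36: φ = +76.71217°, λ = -123.46667°
δ = d/R = 71.5/6371 = 0.011223 rad
φ₂ = arcsin(sin φ₁ cos δ + cos φ₁ sin δ cos θ)
   = arcsin(0.97323·0.99994 + 0.22984·0.01122·-0.72176) = 76.24099°
λ₂ = λ₁ + atan2(sin θ sin δ cos φ₁, cos δ − sin φ₁ sin φ₂) = -125.33822°

125.338°W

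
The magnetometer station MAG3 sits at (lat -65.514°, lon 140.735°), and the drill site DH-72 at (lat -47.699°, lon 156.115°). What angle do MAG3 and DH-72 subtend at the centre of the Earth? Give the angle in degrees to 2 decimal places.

Δφ = 17.8150°,  Δλ = 15.3800°
a = sin²(Δφ/2) + cos φ₁ cos φ₂ sin²(Δλ/2) = 0.028970
c = 2·arcsin(√a) = 0.342078 rad = 19.5996°

19.60°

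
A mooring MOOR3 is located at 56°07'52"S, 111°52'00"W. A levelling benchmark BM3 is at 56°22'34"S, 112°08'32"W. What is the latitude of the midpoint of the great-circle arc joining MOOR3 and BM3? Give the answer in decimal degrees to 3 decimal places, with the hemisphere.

56.254°S

MOOR3: φ = -56.13111°, λ = -111.86667°
BM3: φ = -56.37611°, λ = -112.14222°
Bx = cos φ₂ cos Δλ = 0.553732,  By = cos φ₂ sin Δλ = -0.002663
φₘ = atan2(sin φ₁ + sin φ₂, √((cos φ₁ + Bx)² + By²)) = -56.25369°
λₘ = λ₁ + atan2(By, cos φ₁ + Bx) = -112.00400°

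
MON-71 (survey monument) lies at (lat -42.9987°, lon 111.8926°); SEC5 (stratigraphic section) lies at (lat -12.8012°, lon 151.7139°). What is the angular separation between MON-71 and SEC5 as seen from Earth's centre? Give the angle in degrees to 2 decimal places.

45.66°

Δφ = 30.1975°,  Δλ = 39.8213°
a = sin²(Δφ/2) + cos φ₁ cos φ₂ sin²(Δλ/2) = 0.150566
c = 2·arcsin(√a) = 0.796981 rad = 45.6637°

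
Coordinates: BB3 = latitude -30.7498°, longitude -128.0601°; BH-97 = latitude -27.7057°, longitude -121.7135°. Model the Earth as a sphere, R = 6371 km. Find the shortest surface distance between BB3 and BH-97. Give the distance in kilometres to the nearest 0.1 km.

702.6 km

Δφ = 3.0441°,  Δλ = 6.3466°
a = sin²(Δφ/2) + cos φ₁ cos φ₂ sin²(Δλ/2) = 0.003037
c = 2·arcsin(√a) = 0.110275 rad = 6.3183°
d = R·c = 6371 × 0.110275 = 702.6 km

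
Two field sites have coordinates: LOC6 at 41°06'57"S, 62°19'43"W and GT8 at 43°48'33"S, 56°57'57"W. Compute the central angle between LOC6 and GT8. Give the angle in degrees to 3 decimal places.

4.784°

LOC6: φ = -41.11583°, λ = -62.32861°
GT8: φ = -43.80917°, λ = -56.96583°
Δφ = -2.6933°,  Δλ = 5.3628°
a = sin²(Δφ/2) + cos φ₁ cos φ₂ sin²(Δλ/2) = 0.001742
c = 2·arcsin(√a) = 0.083503 rad = 4.7844°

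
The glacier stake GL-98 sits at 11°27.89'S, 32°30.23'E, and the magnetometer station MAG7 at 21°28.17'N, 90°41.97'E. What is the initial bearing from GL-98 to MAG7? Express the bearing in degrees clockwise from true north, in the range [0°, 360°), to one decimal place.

60.0°

GL-98: φ = -11.46483°, λ = +32.50383°
MAG7: φ = +21.46950°, λ = +90.69950°
Δλ = 58.1957°
y = sin Δλ · cos φ₂ = 0.790884
x = cos φ₁ sin φ₂ − sin φ₁ cos φ₂ cos Δλ = 0.456188
θ = atan2(y, x) = 60.0233° → 60.0233° (mod 360°)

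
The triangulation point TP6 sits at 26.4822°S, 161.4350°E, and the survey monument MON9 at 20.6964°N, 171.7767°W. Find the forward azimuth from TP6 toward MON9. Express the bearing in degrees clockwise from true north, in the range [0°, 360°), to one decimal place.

31.5°

Δλ = 26.7883°
y = sin Δλ · cos φ₂ = 0.421610
x = cos φ₁ sin φ₂ − sin φ₁ cos φ₂ cos Δλ = 0.688707
θ = atan2(y, x) = 31.4740° → 31.4740° (mod 360°)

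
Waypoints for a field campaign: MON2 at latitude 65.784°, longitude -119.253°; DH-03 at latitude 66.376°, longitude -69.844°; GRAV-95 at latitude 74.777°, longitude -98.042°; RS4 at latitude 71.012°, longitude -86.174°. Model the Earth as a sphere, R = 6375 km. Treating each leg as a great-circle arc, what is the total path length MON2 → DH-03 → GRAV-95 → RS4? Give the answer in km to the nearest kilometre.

4118 km

MON2→DH-03: c = 0.340690 rad, d = 2171.90 km
DH-03→GRAV-95: c = 0.215910 rad, d = 1376.42 km
GRAV-95→RS4: c = 0.089299 rad, d = 569.28 km
Total = 2171.90 + 1376.42 + 569.28 = 4117.61 km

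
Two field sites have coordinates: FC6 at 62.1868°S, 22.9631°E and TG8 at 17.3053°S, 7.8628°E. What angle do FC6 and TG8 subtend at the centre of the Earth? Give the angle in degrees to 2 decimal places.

46.12°

Δφ = 44.8815°,  Δλ = -15.1003°
a = sin²(Δφ/2) + cos φ₁ cos φ₂ sin²(Δλ/2) = 0.153407
c = 2·arcsin(√a) = 0.804896 rad = 46.1171°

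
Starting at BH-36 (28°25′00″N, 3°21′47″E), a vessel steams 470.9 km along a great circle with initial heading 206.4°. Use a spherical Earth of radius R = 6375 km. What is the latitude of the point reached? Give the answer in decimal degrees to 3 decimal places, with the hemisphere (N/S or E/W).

24.610°N

BH-36: φ = +28.41667°, λ = +3.36306°
δ = d/R = 470.9/6375 = 0.073867 rad
φ₂ = arcsin(sin φ₁ cos δ + cos φ₁ sin δ cos θ)
   = arcsin(0.47588·0.99727 + 0.87951·0.07380·-0.89571) = 24.61029°
λ₂ = λ₁ + atan2(sin θ sin δ cos φ₁, cos δ − sin φ₁ sin φ₂) = 1.29466°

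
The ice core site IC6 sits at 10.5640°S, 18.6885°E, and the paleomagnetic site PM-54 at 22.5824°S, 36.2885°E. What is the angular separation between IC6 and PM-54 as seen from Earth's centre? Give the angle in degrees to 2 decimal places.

20.68°

Δφ = -12.0184°,  Δλ = 17.6000°
a = sin²(Δφ/2) + cos φ₁ cos φ₂ sin²(Δλ/2) = 0.032204
c = 2·arcsin(√a) = 0.360862 rad = 20.6758°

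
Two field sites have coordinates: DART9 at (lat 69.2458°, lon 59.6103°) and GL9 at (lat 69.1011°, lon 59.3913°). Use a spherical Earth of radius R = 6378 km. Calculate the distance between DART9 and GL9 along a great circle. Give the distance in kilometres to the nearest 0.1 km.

18.3 km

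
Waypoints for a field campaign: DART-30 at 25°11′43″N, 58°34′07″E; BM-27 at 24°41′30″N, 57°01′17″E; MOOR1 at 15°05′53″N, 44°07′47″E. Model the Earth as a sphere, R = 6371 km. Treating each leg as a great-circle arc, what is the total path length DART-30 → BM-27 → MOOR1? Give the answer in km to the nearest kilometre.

DART-30: φ = +25.19528°, λ = +58.56861°
BM-27: φ = +24.69167°, λ = +57.02139°
MOOR1: φ = +15.09806°, λ = +44.12972°
DART-30→BM-27: c = 0.026015 rad, d = 165.74 km
BM-27→MOOR1: c = 0.269503 rad, d = 1717.00 km
Total = 165.74 + 1717.00 = 1882.74 km

1883 km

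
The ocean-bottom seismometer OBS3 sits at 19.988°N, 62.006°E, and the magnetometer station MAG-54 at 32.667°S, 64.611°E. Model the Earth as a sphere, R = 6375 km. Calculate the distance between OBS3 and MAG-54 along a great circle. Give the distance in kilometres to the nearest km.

Δφ = -52.6550°,  Δλ = 2.6050°
a = sin²(Δφ/2) + cos φ₁ cos φ₂ sin²(Δλ/2) = 0.197102
c = 2·arcsin(√a) = 0.920031 rad = 52.7139°
d = R·c = 6375 × 0.920031 = 5865.2 km

5865 km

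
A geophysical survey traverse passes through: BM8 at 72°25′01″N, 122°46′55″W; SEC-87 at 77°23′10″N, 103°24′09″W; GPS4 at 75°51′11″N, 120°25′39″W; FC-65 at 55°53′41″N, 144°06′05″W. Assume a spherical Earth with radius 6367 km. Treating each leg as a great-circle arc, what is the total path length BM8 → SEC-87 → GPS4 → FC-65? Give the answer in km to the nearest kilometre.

3672 km

BM8: φ = +72.41694°, λ = -122.78194°
SEC-87: φ = +77.38611°, λ = -103.40250°
GPS4: φ = +75.85306°, λ = -120.42750°
FC-65: φ = +55.89472°, λ = -144.10139°
BM8→SEC-87: c = 0.122521 rad, d = 780.09 km
SEC-87→GPS4: c = 0.073460 rad, d = 467.72 km
GPS4→FC-65: c = 0.380691 rad, d = 2423.86 km
Total = 780.09 + 467.72 + 2423.86 = 3671.67 km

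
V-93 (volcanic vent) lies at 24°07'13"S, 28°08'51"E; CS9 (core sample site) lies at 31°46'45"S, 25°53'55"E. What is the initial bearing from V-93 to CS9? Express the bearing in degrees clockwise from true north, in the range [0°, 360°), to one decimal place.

194.0°

V-93: φ = -24.12028°, λ = +28.14750°
CS9: φ = -31.77917°, λ = +25.89861°
Δλ = -2.2489°
y = sin Δλ · cos φ₂ = -0.033358
x = cos φ₁ sin φ₂ − sin φ₁ cos φ₂ cos Δλ = -0.133543
θ = atan2(y, x) = -165.9751° → 194.0249° (mod 360°)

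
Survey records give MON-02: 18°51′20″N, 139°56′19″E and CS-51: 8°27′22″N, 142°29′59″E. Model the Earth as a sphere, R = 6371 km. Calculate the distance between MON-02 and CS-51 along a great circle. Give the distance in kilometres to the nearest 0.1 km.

1188.9 km

MON-02: φ = +18.85556°, λ = +139.93861°
CS-51: φ = +8.45611°, λ = +142.49972°
Δφ = -10.3994°,  Δλ = 2.5611°
a = sin²(Δφ/2) + cos φ₁ cos φ₂ sin²(Δλ/2) = 0.008681
c = 2·arcsin(√a) = 0.186613 rad = 10.6921°
d = R·c = 6371 × 0.186613 = 1188.9 km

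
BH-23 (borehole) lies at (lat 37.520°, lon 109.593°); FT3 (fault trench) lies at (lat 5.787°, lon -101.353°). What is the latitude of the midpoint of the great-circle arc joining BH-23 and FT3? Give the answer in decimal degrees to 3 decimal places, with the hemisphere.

54.033°N

Bx = cos φ₂ cos Δλ = -0.853281,  By = cos φ₂ sin Δλ = 0.511609
φₘ = atan2(sin φ₁ + sin φ₂, √((cos φ₁ + Bx)² + By²)) = 54.03266°
λₘ = λ₁ + atan2(By, cos φ₁ + Bx) = -153.70254°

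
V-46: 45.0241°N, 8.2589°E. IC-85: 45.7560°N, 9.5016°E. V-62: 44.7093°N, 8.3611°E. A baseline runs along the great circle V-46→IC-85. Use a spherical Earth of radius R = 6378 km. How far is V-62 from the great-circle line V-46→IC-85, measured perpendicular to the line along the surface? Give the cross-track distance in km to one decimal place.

δ₁₃ = central angle V-46→V-62 = 0.005638 rad  (haversine)
θ₁₃ = bearing V-46→V-62 = 167.006°,  θ₁₂ = bearing V-46→IC-85 = 49.574°
dₓₜ = R·arcsin(sin δ₁₃ · sin(θ₁₃ − θ₁₂)) = 6378·arcsin(0.00564·sin(117.432°)) = 31.915 km
|dₓₜ| = 31.915 km

31.9 km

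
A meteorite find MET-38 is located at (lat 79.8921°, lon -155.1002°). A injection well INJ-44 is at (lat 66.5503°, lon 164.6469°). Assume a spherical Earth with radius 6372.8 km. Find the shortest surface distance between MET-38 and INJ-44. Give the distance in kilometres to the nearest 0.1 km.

1887.2 km

Δφ = -13.3418°,  Δλ = -40.2529°
a = sin²(Δφ/2) + cos φ₁ cos φ₂ sin²(Δλ/2) = 0.021764
c = 2·arcsin(√a) = 0.296131 rad = 16.9671°
d = R·c = 6372.8 × 0.296131 = 1887.2 km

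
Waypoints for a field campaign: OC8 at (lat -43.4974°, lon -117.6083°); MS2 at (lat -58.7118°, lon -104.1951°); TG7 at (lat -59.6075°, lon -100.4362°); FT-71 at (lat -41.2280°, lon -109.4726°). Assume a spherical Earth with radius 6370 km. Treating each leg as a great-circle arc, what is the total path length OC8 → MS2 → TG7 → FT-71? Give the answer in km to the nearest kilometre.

4298 km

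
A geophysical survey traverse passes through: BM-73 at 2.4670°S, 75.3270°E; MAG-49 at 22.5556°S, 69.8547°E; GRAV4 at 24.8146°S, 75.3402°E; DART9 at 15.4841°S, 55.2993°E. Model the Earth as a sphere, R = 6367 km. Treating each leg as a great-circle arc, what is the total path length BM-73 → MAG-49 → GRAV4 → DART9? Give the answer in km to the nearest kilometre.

BM-73→MAG-49: c = 0.362657 rad, d = 2309.04 km
MAG-49→GRAV4: c = 0.096120 rad, d = 611.99 km
GRAV4→DART9: c = 0.365897 rad, d = 2329.66 km
Total = 2309.04 + 611.99 + 2329.66 = 5250.69 km

5251 km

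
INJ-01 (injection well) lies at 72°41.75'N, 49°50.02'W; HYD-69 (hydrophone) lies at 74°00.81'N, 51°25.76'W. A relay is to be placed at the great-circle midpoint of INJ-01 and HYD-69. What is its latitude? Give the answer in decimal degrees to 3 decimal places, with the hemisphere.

INJ-01: φ = +72.69583°, λ = -49.83367°
HYD-69: φ = +74.01350°, λ = -51.42933°
Bx = cos φ₂ cos Δλ = 0.275304,  By = cos φ₂ sin Δλ = -0.007669
φₘ = atan2(sin φ₁ + sin φ₂, √((cos φ₁ + Bx)² + By²)) = 73.35619°
λₘ = λ₁ + atan2(By, cos φ₁ + Bx) = -50.60081°

73.356°N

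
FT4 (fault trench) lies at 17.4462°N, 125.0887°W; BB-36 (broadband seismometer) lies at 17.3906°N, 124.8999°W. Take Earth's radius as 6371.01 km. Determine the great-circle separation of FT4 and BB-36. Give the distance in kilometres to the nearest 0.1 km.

Δφ = -0.0556°,  Δλ = 0.1888°
a = sin²(Δφ/2) + cos φ₁ cos φ₂ sin²(Δλ/2) = 0.000003
c = 2·arcsin(√a) = 0.003290 rad = 0.1885°
d = R·c = 6371.01 × 0.003290 = 21.0 km

21.0 km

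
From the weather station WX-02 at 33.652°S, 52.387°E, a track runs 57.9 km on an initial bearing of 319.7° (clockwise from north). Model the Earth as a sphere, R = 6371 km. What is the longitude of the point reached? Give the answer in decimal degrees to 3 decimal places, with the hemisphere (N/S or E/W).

δ = d/R = 57.9/6371 = 0.009088 rad
φ₂ = arcsin(sin φ₁ cos δ + cos φ₁ sin δ cos θ)
   = arcsin(-0.55415·0.99996 + 0.83242·0.00909·0.76267) = -33.25422°
λ₂ = λ₁ + atan2(sin θ sin δ cos φ₁, cos δ − sin φ₁ sin φ₂) = 51.98426°

51.984°E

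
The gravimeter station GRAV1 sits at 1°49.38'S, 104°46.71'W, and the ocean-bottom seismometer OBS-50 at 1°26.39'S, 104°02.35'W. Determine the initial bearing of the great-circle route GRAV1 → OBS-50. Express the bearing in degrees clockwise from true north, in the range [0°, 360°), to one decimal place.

GRAV1: φ = -1.82300°, λ = -104.77850°
OBS-50: φ = -1.43983°, λ = -104.03917°
Δλ = 0.7393°
y = sin Δλ · cos φ₂ = 0.012899
x = cos φ₁ sin φ₂ − sin φ₁ cos φ₂ cos Δλ = 0.006685
θ = atan2(y, x) = 62.6055° → 62.6055° (mod 360°)

62.6°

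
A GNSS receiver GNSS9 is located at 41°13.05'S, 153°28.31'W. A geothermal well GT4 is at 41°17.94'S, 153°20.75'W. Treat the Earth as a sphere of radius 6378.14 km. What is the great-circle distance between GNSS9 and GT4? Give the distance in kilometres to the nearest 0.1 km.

GNSS9: φ = -41.21750°, λ = -153.47183°
GT4: φ = -41.29900°, λ = -153.34583°
Δφ = -0.0815°,  Δλ = 0.1260°
a = sin²(Δφ/2) + cos φ₁ cos φ₂ sin²(Δλ/2) = 0.000001
c = 2·arcsin(√a) = 0.002181 rad = 0.1250°
d = R·c = 6378.14 × 0.002181 = 13.9 km

13.9 km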